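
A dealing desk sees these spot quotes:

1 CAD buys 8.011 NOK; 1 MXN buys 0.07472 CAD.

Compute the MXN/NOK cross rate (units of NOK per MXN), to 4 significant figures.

MXN/NOK = 0.5986

1 MXN × 0.07472 = 0.07472 CAD
0.07472 CAD × 8.011 = 0.598582 NOK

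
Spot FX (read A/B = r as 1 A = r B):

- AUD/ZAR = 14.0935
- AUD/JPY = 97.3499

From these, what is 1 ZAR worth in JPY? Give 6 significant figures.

1 ZAR ÷ 14.0935 = 0.0709547 AUD
0.0709547 AUD × 97.3499 = 6.90743 JPY

ZAR/JPY = 6.90743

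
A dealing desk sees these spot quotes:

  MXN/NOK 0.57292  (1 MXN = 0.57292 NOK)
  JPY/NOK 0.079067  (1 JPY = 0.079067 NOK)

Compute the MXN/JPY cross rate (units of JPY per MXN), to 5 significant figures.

1 MXN × 0.57292 = 0.57292 NOK
0.57292 NOK ÷ 0.079067 = 7.24601 JPY

MXN/JPY = 7.2460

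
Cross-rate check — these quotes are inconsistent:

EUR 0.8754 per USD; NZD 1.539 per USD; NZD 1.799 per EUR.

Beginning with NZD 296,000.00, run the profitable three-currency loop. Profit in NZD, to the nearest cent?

Profit: NZD 6,894.09

Profitable loop is NZD → USD → EUR → NZD:
NZD 296,000.00 ÷ 1.539 = USD 192,332.68
USD 192,332.68 × 0.8754 = EUR 168,368.03
EUR 168,368.03 × 1.799 = NZD 302,894.09
Profit = NZD 302,894.09 − NZD 296,000.00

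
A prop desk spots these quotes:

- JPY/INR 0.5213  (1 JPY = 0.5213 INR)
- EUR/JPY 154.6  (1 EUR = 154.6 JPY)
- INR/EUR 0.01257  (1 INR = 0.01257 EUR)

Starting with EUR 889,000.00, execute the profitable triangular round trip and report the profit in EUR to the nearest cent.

Profitable loop is EUR → JPY → INR → EUR:
EUR 889,000.00 × 154.6 = JPY 137,439,400
JPY 137,439,400 × 0.5213 = INR 71,647,159.22
INR 71,647,159.22 × 0.01257 = EUR 900,604.79
Profit = EUR 900,604.79 − EUR 889,000.00

Profit: EUR 11,604.79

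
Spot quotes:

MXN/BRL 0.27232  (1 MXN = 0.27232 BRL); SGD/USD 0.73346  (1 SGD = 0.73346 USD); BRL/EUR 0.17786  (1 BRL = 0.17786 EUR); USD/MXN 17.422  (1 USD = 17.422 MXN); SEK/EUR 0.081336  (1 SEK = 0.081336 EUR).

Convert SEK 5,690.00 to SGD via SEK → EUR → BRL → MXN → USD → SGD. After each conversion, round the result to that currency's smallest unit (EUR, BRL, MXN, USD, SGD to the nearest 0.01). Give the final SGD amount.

SEK 5,690.00 × 0.081336 = EUR 462.80
EUR 462.80 ÷ 0.17786 = BRL 2,602.05
BRL 2,602.05 ÷ 0.27232 = MXN 9,555.12
MXN 9,555.12 ÷ 17.422 = USD 548.45
USD 548.45 ÷ 0.73346 = SGD 747.76

SGD 747.76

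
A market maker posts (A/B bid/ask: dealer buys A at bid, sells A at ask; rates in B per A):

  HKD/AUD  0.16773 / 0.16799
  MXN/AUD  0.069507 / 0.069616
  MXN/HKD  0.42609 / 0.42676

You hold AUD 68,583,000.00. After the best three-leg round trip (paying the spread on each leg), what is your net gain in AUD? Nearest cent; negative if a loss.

Best loop AUD → MXN → HKD → AUD:
AUD 68,583,000.00 ÷ 0.069616 (buy MXN at ask) = MXN 985,161,457.14
MXN 985,161,457.14 × 0.42609 (sell MXN at bid) = HKD 419,767,445.27
HKD 419,767,445.27 × 0.16773 (sell HKD at bid) = AUD 70,407,593.60

Net profit: AUD 1,824,593.60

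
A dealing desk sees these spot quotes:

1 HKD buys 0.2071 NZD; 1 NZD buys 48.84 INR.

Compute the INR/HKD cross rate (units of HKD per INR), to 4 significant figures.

INR/HKD = 0.09887

1 INR ÷ 48.84 = 0.020475 NZD
0.020475 NZD ÷ 0.2071 = 0.0988654 HKD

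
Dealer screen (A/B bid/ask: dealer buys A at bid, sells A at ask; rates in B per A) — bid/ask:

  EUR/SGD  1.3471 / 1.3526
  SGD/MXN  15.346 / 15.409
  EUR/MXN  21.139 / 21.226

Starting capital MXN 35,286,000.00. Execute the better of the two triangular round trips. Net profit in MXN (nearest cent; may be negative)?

Best loop MXN → SGD → EUR → MXN:
MXN 35,286,000.00 ÷ 15.409 (buy SGD at ask) = SGD 2,289,960.41
SGD 2,289,960.41 ÷ 1.3526 (buy EUR at ask) = EUR 1,693,006.37
EUR 1,693,006.37 × 21.139 (sell EUR at bid) = MXN 35,788,461.60

Net profit: MXN 502,461.60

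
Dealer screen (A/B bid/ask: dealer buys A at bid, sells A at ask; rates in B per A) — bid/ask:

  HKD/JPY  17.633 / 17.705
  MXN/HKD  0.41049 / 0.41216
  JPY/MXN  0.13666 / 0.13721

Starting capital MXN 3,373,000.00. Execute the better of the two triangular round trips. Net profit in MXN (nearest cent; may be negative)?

Net result: MXN -4,249.83 (no profitable arbitrage after spreads)

Best loop MXN → JPY → HKD → MXN:
MXN 3,373,000.00 ÷ 0.13721 (buy JPY at ask) = JPY 24,582,756
JPY 24,582,756 ÷ 17.705 (buy HKD at ask) = HKD 1,388,464.07
HKD 1,388,464.07 ÷ 0.41216 (buy MXN at ask) = MXN 3,368,750.17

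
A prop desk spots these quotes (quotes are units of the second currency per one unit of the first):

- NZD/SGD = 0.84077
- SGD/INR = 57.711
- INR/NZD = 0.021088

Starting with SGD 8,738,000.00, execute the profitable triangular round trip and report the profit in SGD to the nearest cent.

Profit: SGD 202,941.23

Profitable loop is SGD → INR → NZD → SGD:
SGD 8,738,000.00 × 57.711 = INR 504,278,718.00
INR 504,278,718.00 × 0.021088 = NZD 10,634,229.61
NZD 10,634,229.61 × 0.84077 = SGD 8,940,941.23
Profit = SGD 8,940,941.23 − SGD 8,738,000.00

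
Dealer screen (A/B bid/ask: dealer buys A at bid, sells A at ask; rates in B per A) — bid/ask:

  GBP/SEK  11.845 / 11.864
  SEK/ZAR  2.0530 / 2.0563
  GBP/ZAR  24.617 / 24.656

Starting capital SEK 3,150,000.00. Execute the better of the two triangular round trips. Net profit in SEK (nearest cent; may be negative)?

Best loop SEK → GBP → ZAR → SEK:
SEK 3,150,000.00 ÷ 11.864 (buy GBP at ask) = GBP 265,509.10
GBP 265,509.10 × 24.617 (sell GBP at bid) = ZAR 6,536,037.59
ZAR 6,536,037.59 ÷ 2.0563 (buy SEK at ask) = SEK 3,178,542.82

Net profit: SEK 28,542.82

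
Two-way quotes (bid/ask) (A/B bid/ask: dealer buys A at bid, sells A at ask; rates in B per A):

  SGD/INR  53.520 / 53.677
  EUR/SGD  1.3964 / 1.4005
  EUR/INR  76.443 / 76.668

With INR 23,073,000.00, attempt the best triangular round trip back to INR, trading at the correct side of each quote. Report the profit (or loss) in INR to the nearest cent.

Best loop INR → SGD → EUR → INR:
INR 23,073,000.00 ÷ 53.677 (buy SGD at ask) = SGD 429,848.91
SGD 429,848.91 ÷ 1.4005 (buy EUR at ask) = EUR 306,925.32
EUR 306,925.32 × 76.443 (sell EUR at bid) = INR 23,462,292.26

Net profit: INR 389,292.26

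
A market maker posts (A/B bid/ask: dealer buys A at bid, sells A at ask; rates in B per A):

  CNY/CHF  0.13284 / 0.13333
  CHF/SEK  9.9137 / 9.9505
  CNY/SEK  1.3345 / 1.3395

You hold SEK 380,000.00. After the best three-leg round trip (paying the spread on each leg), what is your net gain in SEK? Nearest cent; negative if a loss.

Best loop SEK → CHF → CNY → SEK:
SEK 380,000.00 ÷ 9.9505 (buy CHF at ask) = CHF 38,189.04
CHF 38,189.04 ÷ 0.13333 (buy CNY at ask) = CNY 286,424.93
CNY 286,424.93 × 1.3345 (sell CNY at bid) = SEK 382,234.07

Net profit: SEK 2,234.07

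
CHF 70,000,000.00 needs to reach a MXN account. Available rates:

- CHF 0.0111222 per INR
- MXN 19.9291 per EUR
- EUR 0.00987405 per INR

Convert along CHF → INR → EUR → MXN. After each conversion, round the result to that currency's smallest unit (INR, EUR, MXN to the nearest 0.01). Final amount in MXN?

MXN 1,238,483,851.12

CHF 70,000,000.00 ÷ 0.0111222 = INR 6,293,718,868.57
INR 6,293,718,868.57 × 0.00987405 = EUR 62,144,494.79
EUR 62,144,494.79 × 19.9291 = MXN 1,238,483,851.12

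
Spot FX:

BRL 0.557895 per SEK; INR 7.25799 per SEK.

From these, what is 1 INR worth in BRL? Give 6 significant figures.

INR/BRL = 0.0768663

1 INR ÷ 7.25799 = 0.137779 SEK
0.137779 SEK × 0.557895 = 0.0768663 BRL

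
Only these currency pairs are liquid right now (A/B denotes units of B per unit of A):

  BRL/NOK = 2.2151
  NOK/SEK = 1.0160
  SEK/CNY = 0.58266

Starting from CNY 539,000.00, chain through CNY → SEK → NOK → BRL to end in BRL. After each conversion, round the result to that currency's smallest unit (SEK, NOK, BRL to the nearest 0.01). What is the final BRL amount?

BRL 411,042.30

CNY 539,000.00 ÷ 0.58266 = SEK 925,067.79
SEK 925,067.79 ÷ 1.0160 = NOK 910,499.79
NOK 910,499.79 ÷ 2.2151 = BRL 411,042.30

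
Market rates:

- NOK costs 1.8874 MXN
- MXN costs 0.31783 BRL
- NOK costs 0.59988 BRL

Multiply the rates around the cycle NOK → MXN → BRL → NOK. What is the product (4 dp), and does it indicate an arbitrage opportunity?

Around NOK → MXN → BRL → NOK: 1 × 1.8874 × 0.31783 ÷ 0.59988 = 0.999987
Product ≈ 1 (deviation 0.001%, within rounding noise).

1.0000 (no arbitrage)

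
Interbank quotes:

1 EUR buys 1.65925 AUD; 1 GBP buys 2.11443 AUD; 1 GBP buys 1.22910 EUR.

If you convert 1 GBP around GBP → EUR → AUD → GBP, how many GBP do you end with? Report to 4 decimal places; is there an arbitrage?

Around GBP → EUR → AUD → GBP: 1 × 1.22910 × 1.65925 ÷ 2.11443 = 0.964508
Product < 1; profitable direction is GBP → AUD → EUR → GBP.

0.9645 (arbitrage exists)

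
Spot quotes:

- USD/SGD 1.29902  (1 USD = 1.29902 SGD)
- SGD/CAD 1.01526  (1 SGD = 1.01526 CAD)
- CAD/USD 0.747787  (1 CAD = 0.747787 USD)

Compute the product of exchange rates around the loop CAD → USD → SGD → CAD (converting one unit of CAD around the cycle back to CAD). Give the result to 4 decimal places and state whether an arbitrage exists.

0.9862 (arbitrage exists)

Around CAD → USD → SGD → CAD: 1 × 0.747787 × 1.29902 × 1.01526 = 0.986214
Product < 1; profitable direction is CAD → SGD → USD → CAD.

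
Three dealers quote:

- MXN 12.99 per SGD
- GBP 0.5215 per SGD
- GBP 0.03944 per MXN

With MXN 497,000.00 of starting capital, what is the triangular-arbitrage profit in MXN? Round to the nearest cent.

Profit: MXN 8,899.96

Profitable loop is MXN → SGD → GBP → MXN:
MXN 497,000.00 ÷ 12.99 = SGD 38,260.20
SGD 38,260.20 × 0.5215 = GBP 19,952.69
GBP 19,952.69 ÷ 0.03944 = MXN 505,899.96
Profit = MXN 505,899.96 − MXN 497,000.00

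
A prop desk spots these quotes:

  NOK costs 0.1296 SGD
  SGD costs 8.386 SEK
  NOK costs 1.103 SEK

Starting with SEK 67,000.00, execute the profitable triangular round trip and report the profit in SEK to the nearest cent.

Profitable loop is SEK → SGD → NOK → SEK:
SEK 67,000.00 ÷ 8.386 = SGD 7,989.51
SGD 7,989.51 ÷ 0.1296 = NOK 61,647.43
NOK 61,647.43 × 1.103 = SEK 67,997.11
Profit = SEK 67,997.11 − SEK 67,000.00

Profit: SEK 997.11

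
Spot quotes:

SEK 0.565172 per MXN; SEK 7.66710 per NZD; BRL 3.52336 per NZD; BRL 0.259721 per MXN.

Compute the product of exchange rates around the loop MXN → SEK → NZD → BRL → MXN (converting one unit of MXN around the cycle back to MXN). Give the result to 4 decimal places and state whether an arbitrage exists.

1.0000 (no arbitrage)

Around MXN → SEK → NZD → BRL → MXN: 1 × 0.565172 ÷ 7.66710 × 3.52336 ÷ 0.259721 = 0.999999
Product ≈ 1 (deviation 0.000%, within rounding noise).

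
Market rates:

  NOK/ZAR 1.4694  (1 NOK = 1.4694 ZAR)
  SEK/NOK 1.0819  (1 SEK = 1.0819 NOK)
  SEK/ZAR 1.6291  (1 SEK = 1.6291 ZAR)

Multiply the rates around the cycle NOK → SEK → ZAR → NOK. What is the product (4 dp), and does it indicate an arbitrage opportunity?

Around NOK → SEK → ZAR → NOK: 1 ÷ 1.0819 × 1.6291 ÷ 1.4694 = 1.024756
Product > 1; profitable direction is NOK → SEK → ZAR → NOK.

1.0248 (arbitrage exists)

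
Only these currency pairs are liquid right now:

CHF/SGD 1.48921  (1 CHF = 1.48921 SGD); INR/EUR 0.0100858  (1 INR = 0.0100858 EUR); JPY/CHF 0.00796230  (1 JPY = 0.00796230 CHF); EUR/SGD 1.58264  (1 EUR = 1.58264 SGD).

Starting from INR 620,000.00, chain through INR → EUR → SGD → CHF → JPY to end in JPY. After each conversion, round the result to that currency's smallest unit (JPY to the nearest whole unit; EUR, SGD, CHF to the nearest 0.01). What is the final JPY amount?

JPY 834,622

INR 620,000.00 × 0.0100858 = EUR 6,253.20
EUR 6,253.20 × 1.58264 = SGD 9,896.56
SGD 9,896.56 ÷ 1.48921 = CHF 6,645.51
CHF 6,645.51 ÷ 0.00796230 = JPY 834,622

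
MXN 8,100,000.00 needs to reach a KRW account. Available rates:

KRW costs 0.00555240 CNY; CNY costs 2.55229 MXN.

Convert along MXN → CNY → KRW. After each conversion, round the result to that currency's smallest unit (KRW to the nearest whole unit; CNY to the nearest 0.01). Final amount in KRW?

MXN 8,100,000.00 ÷ 2.55229 = CNY 3,173,620.55
CNY 3,173,620.55 ÷ 0.00555240 = KRW 571,576,354

KRW 571,576,354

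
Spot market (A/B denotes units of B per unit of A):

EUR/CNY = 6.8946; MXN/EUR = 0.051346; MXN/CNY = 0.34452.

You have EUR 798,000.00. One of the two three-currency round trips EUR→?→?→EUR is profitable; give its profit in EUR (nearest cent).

Profit: EUR 21,981.67

Profitable loop is EUR → CNY → MXN → EUR:
EUR 798,000.00 × 6.8946 = CNY 5,501,890.80
CNY 5,501,890.80 ÷ 0.34452 = MXN 15,969,728.32
MXN 15,969,728.32 × 0.051346 = EUR 819,981.67
Profit = EUR 819,981.67 − EUR 798,000.00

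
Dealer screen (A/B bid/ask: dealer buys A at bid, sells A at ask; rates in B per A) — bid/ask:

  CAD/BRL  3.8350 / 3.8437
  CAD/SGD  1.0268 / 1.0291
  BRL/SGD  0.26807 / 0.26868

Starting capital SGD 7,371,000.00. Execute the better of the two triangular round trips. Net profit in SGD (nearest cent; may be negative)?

Best loop SGD → CAD → BRL → SGD:
SGD 7,371,000.00 ÷ 1.0291 (buy CAD at ask) = CAD 7,162,569.24
CAD 7,162,569.24 × 3.8350 (sell CAD at bid) = BRL 27,468,453.02
BRL 27,468,453.02 × 0.26807 (sell BRL at bid) = SGD 7,363,468.20

Net result: SGD -7,531.80 (no profitable arbitrage after spreads)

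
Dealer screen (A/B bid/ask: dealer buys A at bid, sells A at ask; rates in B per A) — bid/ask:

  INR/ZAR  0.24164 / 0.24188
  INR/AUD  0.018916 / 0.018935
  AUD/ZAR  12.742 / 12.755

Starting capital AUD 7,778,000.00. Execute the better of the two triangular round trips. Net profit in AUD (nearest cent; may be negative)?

Net profit: AUD 3,995.82

Best loop AUD → INR → ZAR → AUD:
AUD 7,778,000.00 ÷ 0.018935 (buy INR at ask) = INR 410,773,699.50
INR 410,773,699.50 × 0.24164 (sell INR at bid) = ZAR 99,259,356.75
ZAR 99,259,356.75 ÷ 12.755 (buy AUD at ask) = AUD 7,781,995.82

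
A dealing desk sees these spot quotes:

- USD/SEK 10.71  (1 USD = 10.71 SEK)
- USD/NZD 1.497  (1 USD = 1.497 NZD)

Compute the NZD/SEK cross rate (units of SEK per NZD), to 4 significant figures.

NZD/SEK = 7.154

1 NZD ÷ 1.497 = 0.668003 USD
0.668003 USD × 10.71 = 7.15431 SEK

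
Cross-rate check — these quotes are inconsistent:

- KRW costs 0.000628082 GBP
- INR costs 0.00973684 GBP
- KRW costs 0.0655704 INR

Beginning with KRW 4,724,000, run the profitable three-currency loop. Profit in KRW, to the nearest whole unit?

Profit: KRW 77,970

Profitable loop is KRW → INR → GBP → KRW:
KRW 4,724,000 × 0.0655704 = INR 309,754.57
INR 309,754.57 × 0.00973684 = GBP 3,016.03
GBP 3,016.03 ÷ 0.000628082 = KRW 4,801,970
Profit = KRW 4,801,970 − KRW 4,724,000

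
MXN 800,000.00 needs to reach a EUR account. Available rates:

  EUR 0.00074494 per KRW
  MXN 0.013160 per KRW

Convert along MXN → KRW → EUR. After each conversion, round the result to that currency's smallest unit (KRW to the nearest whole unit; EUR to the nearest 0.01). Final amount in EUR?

EUR 45,285.11

MXN 800,000.00 ÷ 0.013160 = KRW 60,790,274
KRW 60,790,274 × 0.00074494 = EUR 45,285.11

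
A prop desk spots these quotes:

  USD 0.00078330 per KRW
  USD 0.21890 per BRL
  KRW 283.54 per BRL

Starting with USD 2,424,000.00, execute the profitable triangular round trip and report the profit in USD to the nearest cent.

Profit: USD 35,400.83

Profitable loop is USD → BRL → KRW → USD:
USD 2,424,000.00 ÷ 0.21890 = BRL 11,073,549.57
BRL 11,073,549.57 × 283.54 = KRW 3,139,794,244
KRW 3,139,794,244 × 0.00078330 = USD 2,459,400.83
Profit = USD 2,459,400.83 − USD 2,424,000.00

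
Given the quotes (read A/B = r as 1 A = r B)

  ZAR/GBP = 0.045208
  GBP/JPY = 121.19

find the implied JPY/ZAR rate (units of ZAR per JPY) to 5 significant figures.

1 JPY ÷ 121.19 = 0.00825151 GBP
0.00825151 GBP ÷ 0.045208 = 0.182523 ZAR

JPY/ZAR = 0.18252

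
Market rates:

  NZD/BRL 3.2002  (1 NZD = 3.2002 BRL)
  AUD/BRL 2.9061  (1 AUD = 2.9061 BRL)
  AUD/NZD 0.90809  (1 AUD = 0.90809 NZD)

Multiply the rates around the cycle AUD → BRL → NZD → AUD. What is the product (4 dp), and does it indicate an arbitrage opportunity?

1.0000 (no arbitrage)

Around AUD → BRL → NZD → AUD: 1 × 2.9061 ÷ 3.2002 ÷ 0.90809 = 1.000010
Product ≈ 1 (deviation 0.001%, within rounding noise).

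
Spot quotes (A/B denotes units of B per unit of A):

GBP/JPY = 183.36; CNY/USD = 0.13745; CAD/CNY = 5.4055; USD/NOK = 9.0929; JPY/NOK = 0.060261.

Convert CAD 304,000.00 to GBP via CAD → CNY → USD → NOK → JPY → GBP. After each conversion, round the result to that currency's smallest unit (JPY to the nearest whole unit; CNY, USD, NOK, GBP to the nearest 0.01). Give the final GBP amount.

GBP 185,872.73

CAD 304,000.00 × 5.4055 = CNY 1,643,272.00
CNY 1,643,272.00 × 0.13745 = USD 225,867.74
USD 225,867.74 × 9.0929 = NOK 2,053,792.77
NOK 2,053,792.77 ÷ 0.060261 = JPY 34,081,624
JPY 34,081,624 ÷ 183.36 = GBP 185,872.73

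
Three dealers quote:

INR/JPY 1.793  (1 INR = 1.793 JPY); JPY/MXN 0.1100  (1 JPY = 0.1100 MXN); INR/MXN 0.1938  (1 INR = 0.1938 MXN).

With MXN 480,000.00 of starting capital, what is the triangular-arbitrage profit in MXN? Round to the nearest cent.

Profitable loop is MXN → INR → JPY → MXN:
MXN 480,000.00 ÷ 0.1938 = INR 2,476,780.19
INR 2,476,780.19 × 1.793 = JPY 4,440,867
JPY 4,440,867 × 0.1100 = MXN 488,495.36
Profit = MXN 488,495.36 − MXN 480,000.00

Profit: MXN 8,495.36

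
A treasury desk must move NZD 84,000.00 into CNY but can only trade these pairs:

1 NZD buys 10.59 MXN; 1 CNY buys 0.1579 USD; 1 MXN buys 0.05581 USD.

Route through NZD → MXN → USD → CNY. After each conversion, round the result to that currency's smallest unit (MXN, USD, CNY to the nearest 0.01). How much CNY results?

NZD 84,000.00 × 10.59 = MXN 889,560.00
MXN 889,560.00 × 0.05581 = USD 49,646.34
USD 49,646.34 ÷ 0.1579 = CNY 314,416.34

CNY 314,416.34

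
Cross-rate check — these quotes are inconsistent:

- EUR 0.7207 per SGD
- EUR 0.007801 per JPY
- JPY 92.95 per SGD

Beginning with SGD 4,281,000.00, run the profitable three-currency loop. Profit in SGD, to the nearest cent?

Profit: SGD 26,153.78

Profitable loop is SGD → JPY → EUR → SGD:
SGD 4,281,000.00 × 92.95 = JPY 397,918,950
JPY 397,918,950 × 0.007801 = EUR 3,104,165.73
EUR 3,104,165.73 ÷ 0.7207 = SGD 4,307,153.78
Profit = SGD 4,307,153.78 − SGD 4,281,000.00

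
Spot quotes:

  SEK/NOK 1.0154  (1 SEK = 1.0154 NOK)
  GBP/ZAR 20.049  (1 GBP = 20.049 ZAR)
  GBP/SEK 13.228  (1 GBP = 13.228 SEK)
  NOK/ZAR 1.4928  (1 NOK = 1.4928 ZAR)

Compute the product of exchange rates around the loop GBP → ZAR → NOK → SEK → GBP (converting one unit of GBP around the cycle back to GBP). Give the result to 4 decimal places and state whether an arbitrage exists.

0.9999 (no arbitrage)

Around GBP → ZAR → NOK → SEK → GBP: 1 × 20.049 ÷ 1.4928 ÷ 1.0154 ÷ 13.228 = 0.999907
Product ≈ 1 (deviation 0.009%, within rounding noise).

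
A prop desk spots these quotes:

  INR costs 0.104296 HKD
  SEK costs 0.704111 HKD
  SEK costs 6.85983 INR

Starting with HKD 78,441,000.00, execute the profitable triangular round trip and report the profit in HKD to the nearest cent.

Profitable loop is HKD → SEK → INR → HKD:
HKD 78,441,000.00 ÷ 0.704111 = SEK 111,404,309.83
SEK 111,404,309.83 × 6.85983 = INR 764,214,626.71
INR 764,214,626.71 × 0.104296 = HKD 79,704,528.71
Profit = HKD 79,704,528.71 − HKD 78,441,000.00

Profit: HKD 1,263,528.71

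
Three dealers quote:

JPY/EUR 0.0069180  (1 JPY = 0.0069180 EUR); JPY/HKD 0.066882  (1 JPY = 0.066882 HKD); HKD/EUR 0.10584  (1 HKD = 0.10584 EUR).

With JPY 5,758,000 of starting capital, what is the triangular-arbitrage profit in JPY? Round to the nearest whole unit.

Profit: JPY 133,830

Profitable loop is JPY → HKD → EUR → JPY:
JPY 5,758,000 × 0.066882 = HKD 385,106.56
HKD 385,106.56 × 0.10584 = EUR 40,759.68
EUR 40,759.68 ÷ 0.0069180 = JPY 5,891,830
Profit = JPY 5,891,830 − JPY 5,758,000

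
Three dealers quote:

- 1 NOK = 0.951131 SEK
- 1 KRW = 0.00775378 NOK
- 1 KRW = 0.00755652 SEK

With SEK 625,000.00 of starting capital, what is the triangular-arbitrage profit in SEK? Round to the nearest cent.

Profit: SEK 15,395.16

Profitable loop is SEK → NOK → KRW → SEK:
SEK 625,000.00 ÷ 0.951131 = NOK 657,112.43
NOK 657,112.43 ÷ 0.00775378 = KRW 84,747,365
KRW 84,747,365 × 0.00755652 = SEK 640,395.16
Profit = SEK 640,395.16 − SEK 625,000.00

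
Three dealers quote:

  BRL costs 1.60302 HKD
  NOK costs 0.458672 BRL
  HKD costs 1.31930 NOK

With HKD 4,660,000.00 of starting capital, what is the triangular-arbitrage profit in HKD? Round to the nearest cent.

Profitable loop is HKD → BRL → NOK → HKD:
HKD 4,660,000.00 ÷ 1.60302 = BRL 2,907,013.01
BRL 2,907,013.01 ÷ 0.458672 = NOK 6,337,890.72
NOK 6,337,890.72 ÷ 1.31930 = HKD 4,803,979.93
Profit = HKD 4,803,979.93 − HKD 4,660,000.00

Profit: HKD 143,979.93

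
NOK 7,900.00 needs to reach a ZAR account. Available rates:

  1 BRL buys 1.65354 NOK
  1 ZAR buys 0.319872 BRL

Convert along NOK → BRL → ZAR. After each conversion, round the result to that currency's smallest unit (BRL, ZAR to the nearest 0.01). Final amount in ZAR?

ZAR 14,936.07

NOK 7,900.00 ÷ 1.65354 = BRL 4,777.63
BRL 4,777.63 ÷ 0.319872 = ZAR 14,936.07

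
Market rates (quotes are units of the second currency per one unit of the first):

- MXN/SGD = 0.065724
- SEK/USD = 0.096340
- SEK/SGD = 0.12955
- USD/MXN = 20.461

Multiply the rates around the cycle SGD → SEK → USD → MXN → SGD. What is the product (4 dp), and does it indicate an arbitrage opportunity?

Around SGD → SEK → USD → MXN → SGD: 1 ÷ 0.12955 × 0.096340 × 20.461 × 0.065724 = 1.000046
Product ≈ 1 (deviation 0.005%, within rounding noise).

1.0000 (no arbitrage)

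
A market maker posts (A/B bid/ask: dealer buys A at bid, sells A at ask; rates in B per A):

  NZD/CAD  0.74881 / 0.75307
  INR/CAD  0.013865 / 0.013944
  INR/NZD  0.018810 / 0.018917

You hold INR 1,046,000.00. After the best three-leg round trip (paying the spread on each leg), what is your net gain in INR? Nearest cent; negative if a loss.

Net profit: INR 10,585.73

Best loop INR → NZD → CAD → INR:
INR 1,046,000.00 × 0.018810 (sell INR at bid) = NZD 19,675.26
NZD 19,675.26 × 0.74881 (sell NZD at bid) = CAD 14,733.03
CAD 14,733.03 ÷ 0.013944 (buy INR at ask) = INR 1,056,585.73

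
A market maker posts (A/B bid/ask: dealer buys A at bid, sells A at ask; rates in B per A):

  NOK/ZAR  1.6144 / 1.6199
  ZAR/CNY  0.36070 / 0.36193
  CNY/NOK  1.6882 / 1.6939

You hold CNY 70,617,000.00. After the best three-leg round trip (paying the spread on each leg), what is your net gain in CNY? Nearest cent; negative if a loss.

Best loop CNY → ZAR → NOK → CNY:
CNY 70,617,000.00 ÷ 0.36193 (buy ZAR at ask) = ZAR 195,112,314.54
ZAR 195,112,314.54 ÷ 1.6199 (buy NOK at ask) = NOK 120,447,135.34
NOK 120,447,135.34 ÷ 1.6939 (buy CNY at ask) = CNY 71,106,402.59

Net profit: CNY 489,402.59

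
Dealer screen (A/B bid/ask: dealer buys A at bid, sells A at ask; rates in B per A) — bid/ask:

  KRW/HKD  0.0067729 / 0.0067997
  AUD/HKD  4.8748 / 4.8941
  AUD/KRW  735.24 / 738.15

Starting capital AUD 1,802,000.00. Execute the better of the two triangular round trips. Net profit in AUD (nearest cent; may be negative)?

Best loop AUD → KRW → HKD → AUD:
AUD 1,802,000.00 × 735.24 (sell AUD at bid) = KRW 1,324,902,480
KRW 1,324,902,480 × 0.0067729 (sell KRW at bid) = HKD 8,973,432.01
HKD 8,973,432.01 ÷ 4.8941 (buy AUD at ask) = AUD 1,833,520.36

Net profit: AUD 31,520.36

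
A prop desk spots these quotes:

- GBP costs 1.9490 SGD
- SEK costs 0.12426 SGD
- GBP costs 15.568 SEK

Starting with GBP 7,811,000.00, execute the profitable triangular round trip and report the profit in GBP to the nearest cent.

Profitable loop is GBP → SGD → SEK → GBP:
GBP 7,811,000.00 × 1.9490 = SGD 15,223,639.00
SGD 15,223,639.00 ÷ 0.12426 = SEK 122,514,397.23
SEK 122,514,397.23 ÷ 15.568 = GBP 7,869,629.83
Profit = GBP 7,869,629.83 − GBP 7,811,000.00

Profit: GBP 58,629.83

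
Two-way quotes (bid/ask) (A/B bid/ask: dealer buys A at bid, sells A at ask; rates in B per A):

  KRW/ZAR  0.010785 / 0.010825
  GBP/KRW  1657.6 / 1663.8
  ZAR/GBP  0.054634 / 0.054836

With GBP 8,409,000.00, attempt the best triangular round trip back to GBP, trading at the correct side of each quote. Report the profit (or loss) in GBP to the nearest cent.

Best loop GBP → ZAR → KRW → GBP:
GBP 8,409,000.00 ÷ 0.054836 (buy ZAR at ask) = ZAR 153,348,165.44
ZAR 153,348,165.44 ÷ 0.010825 (buy KRW at ask) = KRW 14,166,112,281
KRW 14,166,112,281 ÷ 1663.8 (buy GBP at ask) = GBP 8,514,311.99

Net profit: GBP 105,311.99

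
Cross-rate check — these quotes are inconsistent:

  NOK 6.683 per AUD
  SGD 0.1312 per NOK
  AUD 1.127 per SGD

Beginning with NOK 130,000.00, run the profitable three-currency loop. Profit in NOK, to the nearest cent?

Profitable loop is NOK → AUD → SGD → NOK:
NOK 130,000.00 ÷ 6.683 = AUD 19,452.34
AUD 19,452.34 ÷ 1.127 = SGD 17,260.29
SGD 17,260.29 ÷ 0.1312 = NOK 131,557.05
Profit = NOK 131,557.05 − NOK 130,000.00

Profit: NOK 1,557.05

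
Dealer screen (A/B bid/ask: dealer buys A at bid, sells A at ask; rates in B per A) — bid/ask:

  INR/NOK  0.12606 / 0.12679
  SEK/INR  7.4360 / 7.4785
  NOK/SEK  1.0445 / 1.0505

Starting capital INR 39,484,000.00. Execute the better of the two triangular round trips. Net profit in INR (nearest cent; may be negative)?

Net profit: INR 155,264.41

Best loop INR → SEK → NOK → INR:
INR 39,484,000.00 ÷ 7.4785 (buy SEK at ask) = SEK 5,279,668.38
SEK 5,279,668.38 ÷ 1.0505 (buy NOK at ask) = NOK 5,025,862.33
NOK 5,025,862.33 ÷ 0.12679 (buy INR at ask) = INR 39,639,264.41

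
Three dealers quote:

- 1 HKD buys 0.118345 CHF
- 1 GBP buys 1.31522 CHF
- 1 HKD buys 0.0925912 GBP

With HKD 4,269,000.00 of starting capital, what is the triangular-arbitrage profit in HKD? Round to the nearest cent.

Profitable loop is HKD → GBP → CHF → HKD:
HKD 4,269,000.00 × 0.0925912 = GBP 395,271.83
GBP 395,271.83 × 1.31522 = CHF 519,869.42
CHF 519,869.42 ÷ 0.118345 = HKD 4,392,829.61
Profit = HKD 4,392,829.61 − HKD 4,269,000.00

Profit: HKD 123,829.61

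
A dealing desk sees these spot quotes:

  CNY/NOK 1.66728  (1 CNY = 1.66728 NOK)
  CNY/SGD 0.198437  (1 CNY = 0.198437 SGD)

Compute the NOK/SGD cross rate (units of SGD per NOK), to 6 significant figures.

NOK/SGD = 0.119018

1 NOK ÷ 1.66728 = 0.599779 CNY
0.599779 CNY × 0.198437 = 0.119018 SGD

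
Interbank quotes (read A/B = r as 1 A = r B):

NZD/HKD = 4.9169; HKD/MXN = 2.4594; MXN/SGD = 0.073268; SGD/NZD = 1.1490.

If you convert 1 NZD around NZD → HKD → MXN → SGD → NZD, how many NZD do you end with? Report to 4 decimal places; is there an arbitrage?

1.0180 (arbitrage exists)

Around NZD → HKD → MXN → SGD → NZD: 1 × 4.9169 × 2.4594 × 0.073268 × 1.1490 = 1.018017
Product > 1; profitable direction is NZD → HKD → MXN → SGD → NZD.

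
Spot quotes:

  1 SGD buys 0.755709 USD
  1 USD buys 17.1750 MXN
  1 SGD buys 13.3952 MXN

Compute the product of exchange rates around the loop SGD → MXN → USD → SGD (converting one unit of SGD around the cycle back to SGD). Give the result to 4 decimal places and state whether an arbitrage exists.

1.0320 (arbitrage exists)

Around SGD → MXN → USD → SGD: 1 × 13.3952 ÷ 17.1750 ÷ 0.755709 = 1.032043
Product > 1; profitable direction is SGD → MXN → USD → SGD.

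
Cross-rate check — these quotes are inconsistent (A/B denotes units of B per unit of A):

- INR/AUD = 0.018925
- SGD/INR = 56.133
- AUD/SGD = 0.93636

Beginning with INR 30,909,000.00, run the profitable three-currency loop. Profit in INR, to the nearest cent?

Profitable loop is INR → SGD → AUD → INR:
INR 30,909,000.00 ÷ 56.133 = SGD 550,638.66
SGD 550,638.66 ÷ 0.93636 = AUD 588,062.99
AUD 588,062.99 ÷ 0.018925 = INR 31,073,341.64
Profit = INR 31,073,341.64 − INR 30,909,000.00

Profit: INR 164,341.64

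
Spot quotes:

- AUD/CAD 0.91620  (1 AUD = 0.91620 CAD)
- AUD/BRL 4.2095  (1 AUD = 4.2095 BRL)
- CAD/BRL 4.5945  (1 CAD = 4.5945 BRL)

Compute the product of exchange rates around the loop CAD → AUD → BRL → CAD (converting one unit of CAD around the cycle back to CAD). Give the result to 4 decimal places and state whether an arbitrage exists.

1.0000 (no arbitrage)

Around CAD → AUD → BRL → CAD: 1 ÷ 0.91620 × 4.2095 ÷ 4.5945 = 1.000005
Product ≈ 1 (deviation 0.000%, within rounding noise).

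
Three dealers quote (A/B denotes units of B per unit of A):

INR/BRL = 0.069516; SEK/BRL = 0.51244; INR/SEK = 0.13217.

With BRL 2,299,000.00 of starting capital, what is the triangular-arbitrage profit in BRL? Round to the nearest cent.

Profit: BRL 60,651.32

Profitable loop is BRL → SEK → INR → BRL:
BRL 2,299,000.00 ÷ 0.51244 = SEK 4,486,378.89
SEK 4,486,378.89 ÷ 0.13217 = INR 33,944,003.13
INR 33,944,003.13 × 0.069516 = BRL 2,359,651.32
Profit = BRL 2,359,651.32 − BRL 2,299,000.00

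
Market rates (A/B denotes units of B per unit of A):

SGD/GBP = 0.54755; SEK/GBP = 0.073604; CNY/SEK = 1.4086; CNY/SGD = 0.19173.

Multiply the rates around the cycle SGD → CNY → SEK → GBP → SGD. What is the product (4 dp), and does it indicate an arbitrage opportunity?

0.9876 (arbitrage exists)

Around SGD → CNY → SEK → GBP → SGD: 1 ÷ 0.19173 × 1.4086 × 0.073604 ÷ 0.54755 = 0.987587
Product < 1; profitable direction is SGD → GBP → SEK → CNY → SGD.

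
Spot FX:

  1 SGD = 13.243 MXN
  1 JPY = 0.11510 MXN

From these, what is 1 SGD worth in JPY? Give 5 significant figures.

SGD/JPY = 115.06

1 SGD × 13.243 = 13.243 MXN
13.243 MXN ÷ 0.11510 = 115.056 JPY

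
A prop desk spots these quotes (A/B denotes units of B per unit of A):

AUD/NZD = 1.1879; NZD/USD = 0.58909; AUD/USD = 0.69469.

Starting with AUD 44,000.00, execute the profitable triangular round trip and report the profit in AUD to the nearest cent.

Profitable loop is AUD → NZD → USD → AUD:
AUD 44,000.00 × 1.1879 = NZD 52,267.60
NZD 52,267.60 × 0.58909 = USD 30,790.32
USD 30,790.32 ÷ 0.69469 = AUD 44,322.39
Profit = AUD 44,322.39 − AUD 44,000.00

Profit: AUD 322.39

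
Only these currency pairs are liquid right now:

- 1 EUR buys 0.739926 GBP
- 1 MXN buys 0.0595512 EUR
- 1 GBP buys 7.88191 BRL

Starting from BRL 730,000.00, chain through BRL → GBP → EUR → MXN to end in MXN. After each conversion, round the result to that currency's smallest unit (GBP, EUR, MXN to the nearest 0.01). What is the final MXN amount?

MXN 2,101,902.40

BRL 730,000.00 ÷ 7.88191 = GBP 92,617.14
GBP 92,617.14 ÷ 0.739926 = EUR 125,170.81
EUR 125,170.81 ÷ 0.0595512 = MXN 2,101,902.40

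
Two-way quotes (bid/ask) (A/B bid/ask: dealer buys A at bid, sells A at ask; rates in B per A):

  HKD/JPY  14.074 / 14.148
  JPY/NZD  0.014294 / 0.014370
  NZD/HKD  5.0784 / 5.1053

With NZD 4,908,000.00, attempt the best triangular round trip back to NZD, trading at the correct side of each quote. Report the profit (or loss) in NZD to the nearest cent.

Net profit: NZD 106,213.06

Best loop NZD → HKD → JPY → NZD:
NZD 4,908,000.00 × 5.0784 (sell NZD at bid) = HKD 24,924,787.20
HKD 24,924,787.20 × 14.074 (sell HKD at bid) = JPY 350,791,455
JPY 350,791,455 × 0.014294 (sell JPY at bid) = NZD 5,014,213.06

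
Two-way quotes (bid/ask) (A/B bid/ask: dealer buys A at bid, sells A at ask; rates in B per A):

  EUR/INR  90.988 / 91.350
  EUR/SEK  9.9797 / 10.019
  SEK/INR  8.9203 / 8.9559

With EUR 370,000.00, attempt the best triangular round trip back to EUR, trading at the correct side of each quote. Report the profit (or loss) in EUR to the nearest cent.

Best loop EUR → INR → SEK → EUR:
EUR 370,000.00 × 90.988 (sell EUR at bid) = INR 33,665,560.00
INR 33,665,560.00 ÷ 8.9559 (buy SEK at ask) = SEK 3,759,037.06
SEK 3,759,037.06 ÷ 10.019 (buy EUR at ask) = EUR 375,190.84

Net profit: EUR 5,190.84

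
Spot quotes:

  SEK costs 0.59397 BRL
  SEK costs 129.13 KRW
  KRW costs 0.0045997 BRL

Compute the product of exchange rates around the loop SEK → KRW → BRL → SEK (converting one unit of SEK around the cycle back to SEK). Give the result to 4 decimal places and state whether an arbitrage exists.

Around SEK → KRW → BRL → SEK: 1 × 129.13 × 0.0045997 ÷ 0.59397 = 0.999982
Product ≈ 1 (deviation 0.002%, within rounding noise).

1.0000 (no arbitrage)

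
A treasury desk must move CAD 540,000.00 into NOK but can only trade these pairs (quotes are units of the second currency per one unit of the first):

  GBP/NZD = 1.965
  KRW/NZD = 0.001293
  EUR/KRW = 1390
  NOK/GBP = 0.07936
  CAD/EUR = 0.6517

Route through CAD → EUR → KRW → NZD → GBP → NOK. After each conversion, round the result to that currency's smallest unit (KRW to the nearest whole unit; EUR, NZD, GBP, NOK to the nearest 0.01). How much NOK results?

NOK 4,055,931.33

CAD 540,000.00 × 0.6517 = EUR 351,918.00
EUR 351,918.00 × 1390 = KRW 489,166,020
KRW 489,166,020 × 0.001293 = NZD 632,491.66
NZD 632,491.66 ÷ 1.965 = GBP 321,878.71
GBP 321,878.71 ÷ 0.07936 = NOK 4,055,931.33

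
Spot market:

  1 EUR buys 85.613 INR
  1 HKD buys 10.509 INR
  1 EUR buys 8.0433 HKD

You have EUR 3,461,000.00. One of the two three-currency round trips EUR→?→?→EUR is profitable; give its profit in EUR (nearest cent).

Profit: EUR 44,465.16

Profitable loop is EUR → INR → HKD → EUR:
EUR 3,461,000.00 × 85.613 = INR 296,306,593.00
INR 296,306,593.00 ÷ 10.509 = HKD 28,195,507.95
HKD 28,195,507.95 ÷ 8.0433 = EUR 3,505,465.16
Profit = EUR 3,505,465.16 − EUR 3,461,000.00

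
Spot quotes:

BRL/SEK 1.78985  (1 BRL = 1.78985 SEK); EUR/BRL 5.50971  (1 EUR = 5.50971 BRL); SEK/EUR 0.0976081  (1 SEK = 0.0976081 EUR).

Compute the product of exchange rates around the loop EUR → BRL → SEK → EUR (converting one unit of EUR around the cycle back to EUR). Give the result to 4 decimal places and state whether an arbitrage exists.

Around EUR → BRL → SEK → EUR: 1 × 5.50971 × 1.78985 × 0.0976081 = 0.962568
Product < 1; profitable direction is EUR → SEK → BRL → EUR.

0.9626 (arbitrage exists)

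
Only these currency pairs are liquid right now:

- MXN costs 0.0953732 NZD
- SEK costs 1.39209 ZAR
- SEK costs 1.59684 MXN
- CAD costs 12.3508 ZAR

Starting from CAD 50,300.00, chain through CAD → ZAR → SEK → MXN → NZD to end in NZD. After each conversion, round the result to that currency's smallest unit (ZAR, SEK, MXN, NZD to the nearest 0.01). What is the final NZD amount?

NZD 67,964.72

CAD 50,300.00 × 12.3508 = ZAR 621,245.24
ZAR 621,245.24 ÷ 1.39209 = SEK 446,268.01
SEK 446,268.01 × 1.59684 = MXN 712,618.61
MXN 712,618.61 × 0.0953732 = NZD 67,964.72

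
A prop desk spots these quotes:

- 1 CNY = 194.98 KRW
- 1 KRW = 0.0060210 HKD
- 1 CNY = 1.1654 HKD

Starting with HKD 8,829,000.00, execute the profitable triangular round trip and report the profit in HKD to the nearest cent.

Profitable loop is HKD → CNY → KRW → HKD:
HKD 8,829,000.00 ÷ 1.1654 = CNY 7,575,939.59
CNY 7,575,939.59 × 194.98 = KRW 1,477,156,702
KRW 1,477,156,702 × 0.0060210 = HKD 8,893,960.50
Profit = HKD 8,893,960.50 − HKD 8,829,000.00

Profit: HKD 64,960.50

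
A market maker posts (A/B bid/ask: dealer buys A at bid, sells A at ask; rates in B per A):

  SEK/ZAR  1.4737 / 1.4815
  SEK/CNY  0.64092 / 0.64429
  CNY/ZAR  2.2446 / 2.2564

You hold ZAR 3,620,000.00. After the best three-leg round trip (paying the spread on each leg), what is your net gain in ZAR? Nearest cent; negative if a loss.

Best loop ZAR → CNY → SEK → ZAR:
ZAR 3,620,000.00 ÷ 2.2564 (buy CNY at ask) = CNY 1,604,325.47
CNY 1,604,325.47 ÷ 0.64429 (buy SEK at ask) = SEK 2,490,067.32
SEK 2,490,067.32 × 1.4737 (sell SEK at bid) = ZAR 3,669,612.21

Net profit: ZAR 49,612.21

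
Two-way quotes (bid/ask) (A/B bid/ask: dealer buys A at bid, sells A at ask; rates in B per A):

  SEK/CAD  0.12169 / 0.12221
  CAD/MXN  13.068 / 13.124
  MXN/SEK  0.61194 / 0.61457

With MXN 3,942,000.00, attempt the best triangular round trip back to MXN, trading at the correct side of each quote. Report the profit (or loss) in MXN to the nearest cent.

Net profit: MXN 57,192.39

Best loop MXN → CAD → SEK → MXN:
MXN 3,942,000.00 ÷ 13.124 (buy CAD at ask) = CAD 300,365.74
CAD 300,365.74 ÷ 0.12221 (buy SEK at ask) = SEK 2,457,783.67
SEK 2,457,783.67 ÷ 0.61457 (buy MXN at ask) = MXN 3,999,192.39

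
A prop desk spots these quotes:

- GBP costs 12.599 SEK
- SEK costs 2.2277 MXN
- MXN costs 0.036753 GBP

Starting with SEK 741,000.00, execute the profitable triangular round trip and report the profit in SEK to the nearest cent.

Profit: SEK 23,370.26

Profitable loop is SEK → MXN → GBP → SEK:
SEK 741,000.00 × 2.2277 = MXN 1,650,725.70
MXN 1,650,725.70 × 0.036753 = GBP 60,669.12
GBP 60,669.12 × 12.599 = SEK 764,370.26
Profit = SEK 764,370.26 − SEK 741,000.00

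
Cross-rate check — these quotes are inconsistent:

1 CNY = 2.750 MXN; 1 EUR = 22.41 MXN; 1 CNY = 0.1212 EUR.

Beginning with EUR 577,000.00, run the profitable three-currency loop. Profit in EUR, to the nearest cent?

Profitable loop is EUR → CNY → MXN → EUR:
EUR 577,000.00 ÷ 0.1212 = CNY 4,760,726.07
CNY 4,760,726.07 × 2.750 = MXN 13,091,996.70
MXN 13,091,996.70 ÷ 22.41 = EUR 584,203.33
Profit = EUR 584,203.33 − EUR 577,000.00

Profit: EUR 7,203.33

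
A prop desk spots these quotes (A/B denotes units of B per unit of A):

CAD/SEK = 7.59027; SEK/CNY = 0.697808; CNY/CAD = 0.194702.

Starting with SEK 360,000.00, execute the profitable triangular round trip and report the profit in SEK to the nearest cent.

Profitable loop is SEK → CNY → CAD → SEK:
SEK 360,000.00 × 0.697808 = CNY 251,210.88
CNY 251,210.88 × 0.194702 = CAD 48,911.26
CAD 48,911.26 × 7.59027 = SEK 371,249.68
Profit = SEK 371,249.68 − SEK 360,000.00

Profit: SEK 11,249.68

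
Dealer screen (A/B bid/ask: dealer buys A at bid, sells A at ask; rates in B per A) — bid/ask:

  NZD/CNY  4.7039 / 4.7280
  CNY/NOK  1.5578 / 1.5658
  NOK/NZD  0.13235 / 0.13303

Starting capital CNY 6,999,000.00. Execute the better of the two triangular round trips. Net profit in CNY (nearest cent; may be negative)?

Best loop CNY → NZD → NOK → CNY:
CNY 6,999,000.00 ÷ 4.7280 (buy NZD at ask) = NZD 1,480,329.95
NZD 1,480,329.95 ÷ 0.13303 (buy NOK at ask) = NOK 11,127,790.34
NOK 11,127,790.34 ÷ 1.5658 (buy CNY at ask) = CNY 7,106,776.31

Net profit: CNY 107,776.31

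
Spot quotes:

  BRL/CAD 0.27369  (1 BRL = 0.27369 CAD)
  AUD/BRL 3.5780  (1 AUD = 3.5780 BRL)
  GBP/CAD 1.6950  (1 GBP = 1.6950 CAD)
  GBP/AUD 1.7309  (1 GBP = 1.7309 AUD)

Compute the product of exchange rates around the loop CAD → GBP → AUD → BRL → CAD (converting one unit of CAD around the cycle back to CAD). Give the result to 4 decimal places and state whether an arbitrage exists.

Around CAD → GBP → AUD → BRL → CAD: 1 ÷ 1.6950 × 1.7309 × 3.5780 × 0.27369 = 1.000004
Product ≈ 1 (deviation 0.000%, within rounding noise).

1.0000 (no arbitrage)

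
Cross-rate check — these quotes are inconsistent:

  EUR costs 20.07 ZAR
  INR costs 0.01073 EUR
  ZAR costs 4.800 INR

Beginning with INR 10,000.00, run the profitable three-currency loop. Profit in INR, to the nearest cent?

Profitable loop is INR → EUR → ZAR → INR:
INR 10,000.00 × 0.01073 = EUR 107.30
EUR 107.30 × 20.07 = ZAR 2,153.51
ZAR 2,153.51 × 4.800 = INR 10,336.85
Profit = INR 10,336.85 − INR 10,000.00

Profit: INR 336.85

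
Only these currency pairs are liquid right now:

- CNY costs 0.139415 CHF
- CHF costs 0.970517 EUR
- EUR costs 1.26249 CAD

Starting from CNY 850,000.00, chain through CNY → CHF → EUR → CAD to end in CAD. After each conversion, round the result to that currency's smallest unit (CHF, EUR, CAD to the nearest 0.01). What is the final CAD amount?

CNY 850,000.00 × 0.139415 = CHF 118,502.75
CHF 118,502.75 × 0.970517 = EUR 115,008.93
EUR 115,008.93 × 1.26249 = CAD 145,197.62

CAD 145,197.62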